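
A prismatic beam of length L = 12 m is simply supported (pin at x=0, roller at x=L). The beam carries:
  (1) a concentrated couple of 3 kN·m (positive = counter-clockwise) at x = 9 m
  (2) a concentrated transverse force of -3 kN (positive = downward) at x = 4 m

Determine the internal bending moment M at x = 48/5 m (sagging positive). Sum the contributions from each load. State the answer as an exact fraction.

M(48/5) = -3 kN·m

Load 1 — applied couple M₀=3 kN·m at a=9 m (b=L-a=3):
  M_1 = M₀x/L - M₀  [x>a] = 3·(48/5)/12 - 3 = -3/5 kN·m
Load 2 — point force P=-3 kN at a=4 m (b=L-a=8):
  M_2 = Pa(L-x)/L  [x>a] = (-3)·4·(12-(48/5))/12 = -12/5 kN·m
Superposition: M = Σ M_i = -3 kN·m ≈ -3.000000 kN·m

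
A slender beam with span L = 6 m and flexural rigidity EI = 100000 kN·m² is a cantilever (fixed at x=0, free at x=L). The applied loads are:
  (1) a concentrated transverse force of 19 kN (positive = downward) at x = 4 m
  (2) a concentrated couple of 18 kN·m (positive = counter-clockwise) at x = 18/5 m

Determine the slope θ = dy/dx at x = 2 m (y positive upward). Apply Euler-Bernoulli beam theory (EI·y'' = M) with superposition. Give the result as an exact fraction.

Load 1 — point force P=19 kN at a=4 m (b=L-a=2):
  θ_1 = -Px(2a-x)/(2EI)  [x≤a] = -19·2·(2·4-2)/(2·100000) = -57/50000 rad
Load 2 — applied couple M₀=18 kN·m at a=18/5 m (b=L-a=12/5):
  θ_2 = M₀x/EI  [x≤a] = 18·2/100000 = 9/25000 rad
Superposition: θ = Σ θ_i = -39/50000 rad ≈ -0.000780 rad

θ(2) = -39/50000 rad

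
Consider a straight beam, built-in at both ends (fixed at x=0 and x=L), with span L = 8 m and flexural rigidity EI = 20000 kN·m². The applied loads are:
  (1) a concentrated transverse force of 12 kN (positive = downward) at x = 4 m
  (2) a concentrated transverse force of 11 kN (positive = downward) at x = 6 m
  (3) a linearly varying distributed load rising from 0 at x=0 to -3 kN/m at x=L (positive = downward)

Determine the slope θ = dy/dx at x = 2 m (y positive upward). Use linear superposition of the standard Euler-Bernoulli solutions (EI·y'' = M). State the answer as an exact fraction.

θ(2) = -877/1600000 rad

Load 1 — point force P=12 kN at a=4 m (b=L-a=4):
  θ_1 = -Pb²x(2aL-(3a+b)x)/(2L³EI)  [x≤a] = -12·4²·2·(2·4·8-(3·4+4)·2)/(2·8³·20000) = -3/5000 rad
Load 2 — point force P=11 kN at a=6 m (b=L-a=2):
  θ_2 = -Pb²x(2aL-(3a+b)x)/(2L³EI)  [x≤a] = -11·2²·2·(2·6·8-(3·6+2)·2)/(2·8³·20000) = -77/320000 rad
Load 3 — triangular load w₀=-3 kN/m (0→w₀ over full span):
  θ_3 = -w₀(2x(L-x)(L-2x)(x+2L)+x²(L-x)²)/(120LEI) = -(-3)·(2·2·(8-2)·(8-2·2)·(2+2·8)+2²·(8-2)²)/(120·8·20000) = 117/400000 rad
Superposition: θ = Σ θ_i = -877/1600000 rad ≈ -0.000548 rad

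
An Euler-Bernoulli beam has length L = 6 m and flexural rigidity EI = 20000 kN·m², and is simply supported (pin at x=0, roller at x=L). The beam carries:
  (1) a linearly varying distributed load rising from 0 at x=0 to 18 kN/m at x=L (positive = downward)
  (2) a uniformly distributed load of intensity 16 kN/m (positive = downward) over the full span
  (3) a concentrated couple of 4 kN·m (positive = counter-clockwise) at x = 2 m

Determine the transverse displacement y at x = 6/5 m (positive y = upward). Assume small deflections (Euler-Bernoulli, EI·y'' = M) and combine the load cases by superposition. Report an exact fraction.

Load 1 — triangular load w₀=18 kN/m (0→w₀ over full span):
  y_1 = -w₀x(7L⁴-10L²x²+3x⁴)/(360LEI) = -18·(6/5)·(7·6⁴-10·6²·(6/5)²+3·(6/5)⁴)/(360·6·20000) = -41796/9765625 m
Load 2 — uniform load w=16 kN/m over full span:
  y_2 = -wx(L³-2Lx²+x³)/(24EI) = -16·(6/5)·(6³-2·6·(6/5)²+(6/5)³)/(24·20000) = -3132/390625 m
Load 3 — applied couple M₀=4 kN·m at a=2 m (b=L-a=4):
  y_3 = (M₀x³/(6L)+C₁x)/EI  [x≤a] with C₁=M₀(3b²-L²)/(6L)=4/3 = (4·(6/5)³/(6·6)+(4/3)·(6/5))/20000 = 7/78125 m
Superposition: y = Σ y_i = -119221/9765625 m ≈ -0.012208 m

y(6/5) = -119221/9765625 m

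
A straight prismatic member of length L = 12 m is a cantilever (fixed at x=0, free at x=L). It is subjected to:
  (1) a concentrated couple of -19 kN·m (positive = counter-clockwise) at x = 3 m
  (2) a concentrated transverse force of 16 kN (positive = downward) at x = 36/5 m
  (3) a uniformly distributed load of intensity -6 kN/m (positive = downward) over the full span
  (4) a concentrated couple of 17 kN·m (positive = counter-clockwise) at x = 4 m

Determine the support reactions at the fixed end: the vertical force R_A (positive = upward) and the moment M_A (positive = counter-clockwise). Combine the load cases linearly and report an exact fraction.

R_A = -56 kN, M_A = -1574/5 kN·m

Load 1 — applied couple M₀=-19 kN·m at a=3 m (b=L-a=9):
  R_A = 0 kN
  M_A = -M₀ = -(-19) = 19 kN·m
Load 2 — point force P=16 kN at a=36/5 m (b=L-a=24/5):
  R_A = P = 16 kN
  M_A = Pa = 16·(36/5) = 576/5 kN·m
Load 3 — uniform load w=-6 kN/m over full span:
  R_A = wL = (-6)·12 = -72 kN
  M_A = wL²/2 = (-6)·12²/2 = -432 kN·m
Load 4 — applied couple M₀=17 kN·m at a=4 m (b=L-a=8):
  R_A = 0 kN
  M_A = -M₀ = -17 kN·m
Superposition: R_A = -56 kN, M_A = -1574/5 kN·m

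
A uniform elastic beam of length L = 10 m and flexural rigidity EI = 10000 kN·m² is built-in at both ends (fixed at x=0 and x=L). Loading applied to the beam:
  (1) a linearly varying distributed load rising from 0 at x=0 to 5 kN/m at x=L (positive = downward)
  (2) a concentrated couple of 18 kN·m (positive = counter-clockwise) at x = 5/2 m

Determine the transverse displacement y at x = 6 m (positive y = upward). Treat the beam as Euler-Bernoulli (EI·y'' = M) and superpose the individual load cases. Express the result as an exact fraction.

y(6) = -39/10000 m

Load 1 — triangular load w₀=5 kN/m (0→w₀ over full span):
  y_1 = -w₀x²(L-x)²(x+2L)/(120LEI) = -5·6²·(10-6)²·(6+2·10)/(120·10·10000) = -39/6250 m
Load 2 — applied couple M₀=18 kN·m at a=5/2 m (b=L-a=15/2):
  y_2 = (R_Ax³/6 - M_Ax²/2 - M₀(x-a)²/2)/EI  [x>a] with R_A=81/40, M_A=-27/8 = ((81/40)·6³/6 - (-27/8)·6²/2 - 18·(6-(5/2))²/2)/10000 = 117/50000 m
Superposition: y = Σ y_i = -39/10000 m ≈ -0.003900 m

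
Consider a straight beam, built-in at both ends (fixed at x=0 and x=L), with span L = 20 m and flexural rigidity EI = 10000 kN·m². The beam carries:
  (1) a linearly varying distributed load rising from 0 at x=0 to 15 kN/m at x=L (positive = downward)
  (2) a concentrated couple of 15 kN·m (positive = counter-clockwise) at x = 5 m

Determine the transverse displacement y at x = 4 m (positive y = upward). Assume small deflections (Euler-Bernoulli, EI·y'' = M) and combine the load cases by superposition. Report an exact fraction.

Load 1 — triangular load w₀=15 kN/m (0→w₀ over full span):
  y_1 = -w₀x²(L-x)²(x+2L)/(120LEI) = -15·4²·(20-4)²·(4+2·20)/(120·20·10000) = -352/3125 m
Load 2 — applied couple M₀=15 kN·m at a=5 m (b=L-a=15):
  y_2 = (R_Ax³/6 - M_Ax²/2)/EI  [x≤a] with R_A=27/32, M_A=-45/16 = ((27/32)·4³/6 - (-45/16)·4²/2)/10000 = 63/20000 m
Superposition: y = Σ y_i = -10949/100000 m ≈ -0.109490 m

y(4) = -10949/100000 m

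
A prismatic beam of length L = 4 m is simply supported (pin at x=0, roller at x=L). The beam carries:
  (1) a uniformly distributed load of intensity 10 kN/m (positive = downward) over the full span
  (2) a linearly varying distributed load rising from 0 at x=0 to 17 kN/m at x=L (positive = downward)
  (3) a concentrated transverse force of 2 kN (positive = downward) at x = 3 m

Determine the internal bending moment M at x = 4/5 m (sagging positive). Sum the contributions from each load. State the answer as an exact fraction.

Load 1 — uniform load w=10 kN/m over full span:
  M_1 = wx(L-x)/2 = 10·(4/5)·(4-(4/5))/2 = 64/5 kN·m
Load 2 — triangular load w₀=17 kN/m (0→w₀ over full span):
  M_2 = w₀Lx/6 - w₀x³/(6L) = 17·4·(4/5)/6 - 17·(4/5)³/(6·4) = 1088/125 kN·m
Load 3 — point force P=2 kN at a=3 m (b=L-a=1):
  M_3 = Pbx/L  [x≤a] = 2·1·(4/5)/4 = 2/5 kN·m
Superposition: M = Σ M_i = 2738/125 kN·m ≈ 21.904000 kN·m

M(4/5) = 2738/125 kN·m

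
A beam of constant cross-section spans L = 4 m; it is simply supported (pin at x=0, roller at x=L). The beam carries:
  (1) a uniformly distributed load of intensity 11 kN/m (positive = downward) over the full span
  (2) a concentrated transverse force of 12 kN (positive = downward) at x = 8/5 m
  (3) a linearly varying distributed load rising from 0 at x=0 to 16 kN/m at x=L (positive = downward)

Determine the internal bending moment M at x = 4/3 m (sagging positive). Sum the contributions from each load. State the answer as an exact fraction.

M(4/3) = 16928/405 kN·m

Load 1 — uniform load w=11 kN/m over full span:
  M_1 = wx(L-x)/2 = 11·(4/3)·(4-(4/3))/2 = 176/9 kN·m
Load 2 — point force P=12 kN at a=8/5 m (b=L-a=12/5):
  M_2 = Pbx/L  [x≤a] = 12·(12/5)·(4/3)/4 = 48/5 kN·m
Load 3 — triangular load w₀=16 kN/m (0→w₀ over full span):
  M_3 = w₀Lx/6 - w₀x³/(6L) = 16·4·(4/3)/6 - 16·(4/3)³/(6·4) = 1024/81 kN·m
Superposition: M = Σ M_i = 16928/405 kN·m ≈ 41.797531 kN·m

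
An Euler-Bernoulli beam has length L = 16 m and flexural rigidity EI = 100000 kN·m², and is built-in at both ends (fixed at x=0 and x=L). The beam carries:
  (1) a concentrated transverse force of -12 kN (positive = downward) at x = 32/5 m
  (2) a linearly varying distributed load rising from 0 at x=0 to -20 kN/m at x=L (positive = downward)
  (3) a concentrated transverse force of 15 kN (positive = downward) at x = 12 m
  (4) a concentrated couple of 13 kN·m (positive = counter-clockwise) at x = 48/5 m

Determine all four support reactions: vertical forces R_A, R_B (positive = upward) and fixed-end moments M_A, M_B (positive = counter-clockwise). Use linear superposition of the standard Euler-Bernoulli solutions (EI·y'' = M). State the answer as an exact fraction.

R_A = -209049/4000 kN, M_A = -274357/1500 kN·m, R_B = -418951/4000 kN, M_B = 121121/500 kN·m

Load 1 — point force P=-12 kN at a=32/5 m (b=L-a=48/5):
  R_A = Pb²(3a+b)/L³ = (-12)·(48/5)²·(3·(32/5)+(48/5))/16³ = -972/125 kN
  M_A = Pab²/L² = (-12)·(32/5)·(48/5)²/16² = -3456/125 kN·m
  R_B = Pa²(a+3b)/L³ = (-12)·(32/5)²·((32/5)+3·(48/5))/16³ = -528/125 kN
  M_B = -Pa²b/L² = -(-12)·(32/5)²·(48/5)/16² = 2304/125 kN·m
Load 2 — triangular load w₀=-20 kN/m (0→w₀ over full span):
  R_A = 3w₀L/20 = 3·(-20)·16/20 = -48 kN
  M_A = w₀L²/30 = (-20)·16²/30 = -512/3 kN·m
  R_B = 7w₀L/20 = 7·(-20)·16/20 = -112 kN
  M_B = -w₀L²/20 = -(-20)·16²/20 = 256 kN·m
Load 3 — point force P=15 kN at a=12 m (b=L-a=4):
  R_A = Pb²(3a+b)/L³ = 15·4²·(3·12+4)/16³ = 75/32 kN
  M_A = Pab²/L² = 15·12·4²/16² = 45/4 kN·m
  R_B = Pa²(a+3b)/L³ = 15·12²·(12+3·4)/16³ = 405/32 kN
  M_B = -Pa²b/L² = -15·12²·4/16² = -135/4 kN·m
Load 4 — applied couple M₀=13 kN·m at a=48/5 m (b=L-a=32/5):
  R_A = 6M₀ab/L³ = 6·13·(48/5)·(32/5)/16³ = 117/100 kN
  M_A = M₀b(2a-b)/L² = 13·(32/5)·(2·(48/5)-(32/5))/16² = 104/25 kN·m
  R_B = -6M₀ab/L³ = -6·13·(48/5)·(32/5)/16³ = -117/100 kN
  M_B = M₀a(2b-a)/L² = 13·(48/5)·(2·(32/5)-(48/5))/16² = 39/25 kN·m
Superposition: R_A = -209049/4000 kN, M_A = -274357/1500 kN·m, R_B = -418951/4000 kN, M_B = 121121/500 kN·m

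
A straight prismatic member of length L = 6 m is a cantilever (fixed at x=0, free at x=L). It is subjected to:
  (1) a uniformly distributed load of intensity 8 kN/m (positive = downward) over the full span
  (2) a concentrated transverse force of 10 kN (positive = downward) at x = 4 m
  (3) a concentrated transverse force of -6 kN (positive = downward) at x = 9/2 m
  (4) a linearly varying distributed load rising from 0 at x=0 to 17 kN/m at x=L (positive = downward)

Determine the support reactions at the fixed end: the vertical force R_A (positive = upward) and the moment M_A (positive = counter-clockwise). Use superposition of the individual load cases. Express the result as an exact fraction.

R_A = 103 kN, M_A = 361 kN·m

Load 1 — uniform load w=8 kN/m over full span:
  R_A = wL = 8·6 = 48 kN
  M_A = wL²/2 = 8·6²/2 = 144 kN·m
Load 2 — point force P=10 kN at a=4 m (b=L-a=2):
  R_A = P = 10 kN
  M_A = Pa = 10·4 = 40 kN·m
Load 3 — point force P=-6 kN at a=9/2 m (b=L-a=3/2):
  R_A = P = (-6) = -6 kN
  M_A = Pa = (-6)·(9/2) = -27 kN·m
Load 4 — triangular load w₀=17 kN/m (0→w₀ over full span):
  R_A = w₀L/2 = 17·6/2 = 51 kN
  M_A = w₀L²/3 = 17·6²/3 = 204 kN·m
Superposition: R_A = 103 kN, M_A = 361 kN·m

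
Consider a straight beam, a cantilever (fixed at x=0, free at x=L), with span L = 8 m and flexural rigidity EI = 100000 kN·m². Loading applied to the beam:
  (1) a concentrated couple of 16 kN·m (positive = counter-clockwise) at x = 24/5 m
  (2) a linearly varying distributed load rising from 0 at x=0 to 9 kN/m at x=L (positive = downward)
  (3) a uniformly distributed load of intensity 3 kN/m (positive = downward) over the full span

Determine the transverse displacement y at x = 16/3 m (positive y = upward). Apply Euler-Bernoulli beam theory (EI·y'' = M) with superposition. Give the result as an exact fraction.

y(16/3) = -157904/6328125 m

Load 1 — applied couple M₀=16 kN·m at a=24/5 m (b=L-a=16/5):
  y_1 = M₀a(2x-a)/(2EI)  [x>a] = 16·(24/5)·(2·(16/3)-(24/5))/(2·100000) = 176/78125 m
Load 2 — triangular load w₀=9 kN/m (0→w₀ over full span):
  y_2 = (w₀Lx³/12-w₀L²x²/6-w₀x⁵/(120L))/EI = (9·8·(16/3)³/12-9·8²·(16/3)²/6-9·(16/3)⁵/(120·8))/100000 = -23552/1265625 m
Load 3 — uniform load w=3 kN/m over full span:
  y_3 = -wx²(x²-4Lx+6L²)/(24EI) = -3·(16/3)²·((16/3)²-4·8·(16/3)+6·8²)/(24·100000) = -2176/253125 m
Superposition: y = Σ y_i = -157904/6328125 m ≈ -0.024953 m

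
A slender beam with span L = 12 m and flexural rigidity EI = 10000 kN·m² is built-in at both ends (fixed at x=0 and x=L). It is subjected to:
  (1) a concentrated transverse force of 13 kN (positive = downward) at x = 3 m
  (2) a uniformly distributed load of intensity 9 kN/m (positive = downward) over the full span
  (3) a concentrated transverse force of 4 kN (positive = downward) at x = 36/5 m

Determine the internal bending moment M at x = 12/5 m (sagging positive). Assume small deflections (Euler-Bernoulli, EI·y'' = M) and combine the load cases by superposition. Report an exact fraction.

Load 1 — point force P=13 kN at a=3 m (b=L-a=9):
  M_1 = Pb²(3a+b)x/L³ - Pab²/L²  [x≤a] = 13·9²·(3·3+9)·(12/5)/12³ - 13·3·9²/12² = 351/80 kN·m
Load 2 — uniform load w=9 kN/m over full span:
  M_2 = wLx/2 - wL²/12 - wx²/2 = 9·12·(12/5)/2 - 9·12²/12 - 9·(12/5)²/2 = -108/25 kN·m
Load 3 — point force P=4 kN at a=36/5 m (b=L-a=24/5):
  M_3 = Pb²(3a+b)x/L³ - Pab²/L²  [x≤a] = 4·(24/5)²·(3·(36/5)+(24/5))·(12/5)/12³ - 4·(36/5)·(24/5)²/12² = -768/625 kN·m
Superposition: M = Σ M_i = -11613/10000 kN·m ≈ -1.161300 kN·m

M(12/5) = -11613/10000 kN·m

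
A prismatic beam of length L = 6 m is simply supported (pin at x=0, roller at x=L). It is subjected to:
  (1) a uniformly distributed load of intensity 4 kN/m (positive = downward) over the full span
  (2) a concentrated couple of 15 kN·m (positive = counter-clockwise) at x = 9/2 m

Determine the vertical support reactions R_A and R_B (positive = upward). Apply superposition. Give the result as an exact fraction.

Load 1 — uniform load w=4 kN/m over full span:
  R_A = wL/2 = 4·6/2 = 12 kN
  R_B = wL/2 = 4·6/2 = 12 kN
Load 2 — applied couple M₀=15 kN·m at a=9/2 m (b=L-a=3/2):
  R_A = M₀/L = 15/6 = 5/2 kN
  R_B = -M₀/L = -15/6 = -5/2 kN
Superposition: R_A = 29/2 kN, R_B = 19/2 kN

R_A = 29/2 kN, R_B = 19/2 kN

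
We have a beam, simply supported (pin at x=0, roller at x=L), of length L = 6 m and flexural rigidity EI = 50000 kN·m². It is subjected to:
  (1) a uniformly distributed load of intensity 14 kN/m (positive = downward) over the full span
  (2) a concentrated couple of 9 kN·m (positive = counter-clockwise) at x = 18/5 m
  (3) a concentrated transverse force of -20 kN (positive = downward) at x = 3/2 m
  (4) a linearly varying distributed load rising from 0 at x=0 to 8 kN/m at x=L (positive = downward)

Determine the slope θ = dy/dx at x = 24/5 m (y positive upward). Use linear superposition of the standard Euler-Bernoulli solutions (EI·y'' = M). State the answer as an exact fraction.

θ(24/5) = 530679/250000000 rad

Load 1 — uniform load w=14 kN/m over full span:
  θ_1 = -w(L³-6Lx²+4x³)/(24EI) = -14·(6³-6·6·(24/5)²+4·(24/5)³)/(24·50000) = 6237/3125000 rad
Load 2 — applied couple M₀=9 kN·m at a=18/5 m (b=L-a=12/5):
  θ_2 = (M₀x²/(2L)-M₀(x-a)+C₁)/EI  [x>a] with C₁=M₀(3b²-L²)/(6L)=-117/25 = (9·(24/5)²/(2·6)-9·((24/5)-(18/5))+(-117/25))/50000 = 9/250000 rad
Load 3 — point force P=-20 kN at a=3/2 m (b=L-a=9/2):
  θ_3 = -Pa(2L²-6Lx+3x²+a²)/(6LEI)  [x>a] = -(-20)·(3/2)·(2·6²-6·6·(24/5)+3·(24/5)²+(3/2)²)/(6·6·50000) = -981/2000000 rad
Load 4 — triangular load w₀=8 kN/m (0→w₀ over full span):
  θ_4 = -w₀(7L⁴-30L²x²+15x⁴)/(360LEI) = -8·(7·6⁴-30·6²·(24/5)²+15·(24/5)⁴)/(360·6·50000) = 2271/3906250 rad
Superposition: θ = Σ θ_i = 530679/250000000 rad ≈ 0.002123 rad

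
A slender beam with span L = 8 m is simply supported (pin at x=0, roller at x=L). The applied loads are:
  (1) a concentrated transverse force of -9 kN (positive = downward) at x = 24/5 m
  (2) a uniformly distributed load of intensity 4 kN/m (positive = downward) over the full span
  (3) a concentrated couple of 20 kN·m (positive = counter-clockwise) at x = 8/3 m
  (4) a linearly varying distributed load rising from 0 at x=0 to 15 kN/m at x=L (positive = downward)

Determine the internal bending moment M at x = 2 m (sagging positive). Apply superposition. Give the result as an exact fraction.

Load 1 — point force P=-9 kN at a=24/5 m (b=L-a=16/5):
  M_1 = Pbx/L  [x≤a] = (-9)·(16/5)·2/8 = -36/5 kN·m
Load 2 — uniform load w=4 kN/m over full span:
  M_2 = wx(L-x)/2 = 4·2·(8-2)/2 = 24 kN·m
Load 3 — applied couple M₀=20 kN·m at a=8/3 m (b=L-a=16/3):
  M_3 = M₀x/L  [x≤a] = 20·2/8 = 5 kN·m
Load 4 — triangular load w₀=15 kN/m (0→w₀ over full span):
  M_4 = w₀Lx/6 - w₀x³/(6L) = 15·8·2/6 - 15·2³/(6·8) = 75/2 kN·m
Superposition: M = Σ M_i = 593/10 kN·m ≈ 59.300000 kN·m

M(2) = 593/10 kN·m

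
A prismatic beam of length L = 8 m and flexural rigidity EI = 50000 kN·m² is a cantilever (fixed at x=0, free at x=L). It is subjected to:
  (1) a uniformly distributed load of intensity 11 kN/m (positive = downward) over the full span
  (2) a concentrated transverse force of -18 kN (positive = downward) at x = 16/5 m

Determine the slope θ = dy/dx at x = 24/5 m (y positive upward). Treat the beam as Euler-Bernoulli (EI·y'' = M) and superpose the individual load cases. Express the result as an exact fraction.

Load 1 — uniform load w=11 kN/m over full span:
  θ_1 = -wx(x²-3Lx+3L²)/(6EI) = -11·(24/5)·((24/5)²-3·8·(24/5)+3·8²)/(6·50000) = -6864/390625 rad
Load 2 — point force P=-18 kN at a=16/5 m (b=L-a=24/5):
  θ_2 = -Pa²/(2EI)  [x>a] = -(-18)·(16/5)²/(2·50000) = 144/78125 rad
Superposition: θ = Σ θ_i = -6144/390625 rad ≈ -0.015729 rad

θ(24/5) = -6144/390625 rad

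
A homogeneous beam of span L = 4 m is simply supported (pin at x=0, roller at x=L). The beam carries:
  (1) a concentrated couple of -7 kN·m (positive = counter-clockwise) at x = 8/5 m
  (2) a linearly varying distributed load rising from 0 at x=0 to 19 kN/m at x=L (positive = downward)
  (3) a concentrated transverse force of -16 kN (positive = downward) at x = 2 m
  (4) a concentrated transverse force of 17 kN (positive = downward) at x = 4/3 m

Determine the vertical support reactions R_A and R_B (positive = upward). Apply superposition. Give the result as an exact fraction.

R_A = 57/4 kN, R_B = 99/4 kN

Load 1 — applied couple M₀=-7 kN·m at a=8/5 m (b=L-a=12/5):
  R_A = M₀/L = (-7)/4 = -7/4 kN
  R_B = -M₀/L = -(-7)/4 = 7/4 kN
Load 2 — triangular load w₀=19 kN/m (0→w₀ over full span):
  R_A = w₀L/6 = 19·4/6 = 38/3 kN
  R_B = w₀L/3 = 19·4/3 = 76/3 kN
Load 3 — point force P=-16 kN at a=2 m (b=L-a=2):
  R_A = Pb/L = (-16)·2/4 = -8 kN
  R_B = Pa/L = (-16)·2/4 = -8 kN
Load 4 — point force P=17 kN at a=4/3 m (b=L-a=8/3):
  R_A = Pb/L = 17·(8/3)/4 = 34/3 kN
  R_B = Pa/L = 17·(4/3)/4 = 17/3 kN
Superposition: R_A = 57/4 kN, R_B = 99/4 kN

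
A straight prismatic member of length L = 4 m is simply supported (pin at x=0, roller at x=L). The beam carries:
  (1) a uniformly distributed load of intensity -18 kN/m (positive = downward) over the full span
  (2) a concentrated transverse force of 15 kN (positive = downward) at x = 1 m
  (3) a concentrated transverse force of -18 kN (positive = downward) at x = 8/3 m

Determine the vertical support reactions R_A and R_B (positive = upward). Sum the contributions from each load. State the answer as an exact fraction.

R_A = -123/4 kN, R_B = -177/4 kN

Load 1 — uniform load w=-18 kN/m over full span:
  R_A = wL/2 = (-18)·4/2 = -36 kN
  R_B = wL/2 = (-18)·4/2 = -36 kN
Load 2 — point force P=15 kN at a=1 m (b=L-a=3):
  R_A = Pb/L = 15·3/4 = 45/4 kN
  R_B = Pa/L = 15·1/4 = 15/4 kN
Load 3 — point force P=-18 kN at a=8/3 m (b=L-a=4/3):
  R_A = Pb/L = (-18)·(4/3)/4 = -6 kN
  R_B = Pa/L = (-18)·(8/3)/4 = -12 kN
Superposition: R_A = -123/4 kN, R_B = -177/4 kN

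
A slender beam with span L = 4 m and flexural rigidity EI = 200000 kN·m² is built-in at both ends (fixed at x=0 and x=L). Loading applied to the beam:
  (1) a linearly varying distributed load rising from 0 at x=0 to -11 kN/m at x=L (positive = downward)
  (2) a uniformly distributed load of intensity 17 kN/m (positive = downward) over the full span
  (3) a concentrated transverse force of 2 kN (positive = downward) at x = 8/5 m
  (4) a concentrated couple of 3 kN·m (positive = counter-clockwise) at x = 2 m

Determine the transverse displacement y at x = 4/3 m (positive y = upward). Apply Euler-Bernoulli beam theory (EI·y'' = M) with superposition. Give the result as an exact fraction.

Load 1 — triangular load w₀=-11 kN/m (0→w₀ over full span):
  y_1 = -w₀x²(L-x)²(x+2L)/(120LEI) = -(-11)·(4/3)²·(4-(4/3))²·((4/3)+2·4)/(120·4·200000) = 154/11390625 m
Load 2 — uniform load w=17 kN/m over full span:
  y_2 = -wx²(L-x)²/(24EI) = -17·(4/3)²·(4-(4/3))²/(24·200000) = -34/759375 m
Load 3 — point force P=2 kN at a=8/5 m (b=L-a=12/5):
  y_3 = -Pb²x²(3aL-(3a+b)x)/(6L³EI)  [x≤a] = -2·(12/5)²·(4/3)²·(3·(8/5)·4-(3·(8/5)+(12/5))·(4/3))/(6·4³·200000) = -1/390625 m
Load 4 — applied couple M₀=3 kN·m at a=2 m (b=L-a=2):
  y_4 = (R_Ax³/6 - M_Ax²/2)/EI  [x≤a] with R_A=9/8, M_A=3/4 = ((9/8)·(4/3)³/6 - (3/4)·(4/3)²/2)/200000 = -1/900000 m
Superposition: y = Σ y_i = -318253/9112500000 m ≈ -0.000035 m

y(4/3) = -318253/9112500000 m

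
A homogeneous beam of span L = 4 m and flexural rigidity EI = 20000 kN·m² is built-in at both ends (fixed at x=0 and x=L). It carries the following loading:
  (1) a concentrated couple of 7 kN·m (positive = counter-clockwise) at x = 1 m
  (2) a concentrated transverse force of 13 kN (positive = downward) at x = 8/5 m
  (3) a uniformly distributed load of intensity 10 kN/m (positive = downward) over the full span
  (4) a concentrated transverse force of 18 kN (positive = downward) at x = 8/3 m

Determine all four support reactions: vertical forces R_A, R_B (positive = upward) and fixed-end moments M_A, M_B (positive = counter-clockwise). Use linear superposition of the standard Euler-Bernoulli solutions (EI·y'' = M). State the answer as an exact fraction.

Load 1 — applied couple M₀=7 kN·m at a=1 m (b=L-a=3):
  R_A = 6M₀ab/L³ = 6·7·1·3/4³ = 63/32 kN
  M_A = M₀b(2a-b)/L² = 7·3·(2·1-3)/4² = -21/16 kN·m
  R_B = -6M₀ab/L³ = -6·7·1·3/4³ = -63/32 kN
  M_B = M₀a(2b-a)/L² = 7·1·(2·3-1)/4² = 35/16 kN·m
Load 2 — point force P=13 kN at a=8/5 m (b=L-a=12/5):
  R_A = Pb²(3a+b)/L³ = 13·(12/5)²·(3·(8/5)+(12/5))/4³ = 1053/125 kN
  M_A = Pab²/L² = 13·(8/5)·(12/5)²/4² = 936/125 kN·m
  R_B = Pa²(a+3b)/L³ = 13·(8/5)²·((8/5)+3·(12/5))/4³ = 572/125 kN
  M_B = -Pa²b/L² = -13·(8/5)²·(12/5)/4² = -624/125 kN·m
Load 3 — uniform load w=10 kN/m over full span:
  R_A = wL/2 = 10·4/2 = 20 kN
  M_A = wL²/12 = 10·4²/12 = 40/3 kN·m
  R_B = wL/2 = 10·4/2 = 20 kN
  M_B = -wL²/12 = -10·4²/12 = -40/3 kN·m
Load 4 — point force P=18 kN at a=8/3 m (b=L-a=4/3):
  R_A = Pb²(3a+b)/L³ = 18·(4/3)²·(3·(8/3)+(4/3))/4³ = 14/3 kN
  M_A = Pab²/L² = 18·(8/3)·(4/3)²/4² = 16/3 kN·m
  R_B = Pa²(a+3b)/L³ = 18·(8/3)²·((8/3)+3·(4/3))/4³ = 40/3 kN
  M_B = -Pa²b/L² = -18·(8/3)²·(4/3)/4² = -32/3 kN·m
Superposition: R_A = 420713/12000 kN, M_A = 149053/6000 kN·m, R_B = 431287/12000 kN, M_B = -53609/2000 kN·m

R_A = 420713/12000 kN, M_A = 149053/6000 kN·m, R_B = 431287/12000 kN, M_B = -53609/2000 kN·m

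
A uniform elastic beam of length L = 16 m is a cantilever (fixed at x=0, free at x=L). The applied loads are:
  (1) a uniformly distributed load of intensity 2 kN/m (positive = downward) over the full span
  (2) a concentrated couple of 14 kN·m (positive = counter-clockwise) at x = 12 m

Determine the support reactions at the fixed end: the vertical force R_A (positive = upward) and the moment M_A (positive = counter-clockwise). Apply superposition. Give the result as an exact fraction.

R_A = 32 kN, M_A = 242 kN·m

Load 1 — uniform load w=2 kN/m over full span:
  R_A = wL = 2·16 = 32 kN
  M_A = wL²/2 = 2·16²/2 = 256 kN·m
Load 2 — applied couple M₀=14 kN·m at a=12 m (b=L-a=4):
  R_A = 0 kN
  M_A = -M₀ = -14 kN·m
Superposition: R_A = 32 kN, M_A = 242 kN·m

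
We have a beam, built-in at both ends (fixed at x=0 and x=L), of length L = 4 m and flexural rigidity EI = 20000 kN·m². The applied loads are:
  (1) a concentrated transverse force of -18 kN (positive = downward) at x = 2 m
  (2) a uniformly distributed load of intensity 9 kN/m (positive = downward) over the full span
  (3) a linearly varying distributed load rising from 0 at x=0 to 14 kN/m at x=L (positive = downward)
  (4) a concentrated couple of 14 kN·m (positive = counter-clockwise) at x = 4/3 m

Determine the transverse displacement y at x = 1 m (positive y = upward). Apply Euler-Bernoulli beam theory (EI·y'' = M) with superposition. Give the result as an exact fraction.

y(1) = -1411/14400000 m

Load 1 — point force P=-18 kN at a=2 m (b=L-a=2):
  y_1 = -Pb²x²(3aL-(3a+b)x)/(6L³EI)  [x≤a] = -(-18)·2²·1²·(3·2·4-(3·2+2)·1)/(6·4³·20000) = 3/20000 m
Load 2 — uniform load w=9 kN/m over full span:
  y_2 = -wx²(L-x)²/(24EI) = -9·1²·(4-1)²/(24·20000) = -27/160000 m
Load 3 — triangular load w₀=14 kN/m (0→w₀ over full span):
  y_3 = -w₀x²(L-x)²(x+2L)/(120LEI) = -14·1²·(4-1)²·(1+2·4)/(120·4·20000) = -189/1600000 m
Load 4 — applied couple M₀=14 kN·m at a=4/3 m (b=L-a=8/3):
  y_4 = (R_Ax³/6 - M_Ax²/2)/EI  [x≤a] with R_A=14/3, M_A=0 = ((14/3)·1³/6 - 0·1²/2)/20000 = 7/180000 m
Superposition: y = Σ y_i = -1411/14400000 m ≈ -0.000098 m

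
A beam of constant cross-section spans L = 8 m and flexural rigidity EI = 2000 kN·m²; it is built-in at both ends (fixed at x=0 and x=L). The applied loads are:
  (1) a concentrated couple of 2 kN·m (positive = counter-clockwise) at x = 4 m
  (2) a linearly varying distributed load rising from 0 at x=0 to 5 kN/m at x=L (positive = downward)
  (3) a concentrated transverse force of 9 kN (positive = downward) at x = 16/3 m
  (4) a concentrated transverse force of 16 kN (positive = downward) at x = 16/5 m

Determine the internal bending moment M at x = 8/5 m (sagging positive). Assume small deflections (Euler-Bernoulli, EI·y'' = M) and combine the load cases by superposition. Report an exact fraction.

M(8/5) = -18137/3750 kN·m

Load 1 — applied couple M₀=2 kN·m at a=4 m (b=L-a=4):
  M_1 = R_Ax - M_A  [x≤a] with R_A=3/8, M_A=1/2 = (3/8)·(8/5) - (1/2) = 1/10 kN·m
Load 2 — triangular load w₀=5 kN/m (0→w₀ over full span):
  M_2 = 3w₀Lx/20 - w₀L²/30 - w₀x³/(6L) = 3·5·8·(8/5)/20 - 5·8²/30 - 5·(8/5)³/(6·8) = -112/75 kN·m
Load 3 — point force P=9 kN at a=16/3 m (b=L-a=8/3):
  M_3 = Pb²(3a+b)x/L³ - Pab²/L²  [x≤a] = 9·(8/3)²·(3·(16/3)+(8/3))·(8/5)/8³ - 9·(16/3)·(8/3)²/8² = -8/5 kN·m
Load 4 — point force P=16 kN at a=16/5 m (b=L-a=24/5):
  M_4 = Pb²(3a+b)x/L³ - Pab²/L²  [x≤a] = 16·(24/5)²·(3·(16/5)+(24/5))·(8/5)/8³ - 16·(16/5)·(24/5)²/8² = -1152/625 kN·m
Superposition: M = Σ M_i = -18137/3750 kN·m ≈ -4.836533 kN·m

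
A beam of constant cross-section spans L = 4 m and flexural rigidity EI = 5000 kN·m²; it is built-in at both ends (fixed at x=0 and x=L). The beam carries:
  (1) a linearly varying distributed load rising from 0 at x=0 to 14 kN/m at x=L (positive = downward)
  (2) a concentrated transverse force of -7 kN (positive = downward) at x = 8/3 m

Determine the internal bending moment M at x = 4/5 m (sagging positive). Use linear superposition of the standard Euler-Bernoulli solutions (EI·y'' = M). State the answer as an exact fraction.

Load 1 — triangular load w₀=14 kN/m (0→w₀ over full span):
  M_1 = 3w₀Lx/20 - w₀L²/30 - w₀x³/(6L) = 3·14·4·(4/5)/20 - 14·4²/30 - 14·(4/5)³/(6·4) = -392/375 kN·m
Load 2 — point force P=-7 kN at a=8/3 m (b=L-a=4/3):
  M_2 = Pb²(3a+b)x/L³ - Pab²/L²  [x≤a] = (-7)·(4/3)²·(3·(8/3)+(4/3))·(4/5)/4³ - (-7)·(8/3)·(4/3)²/4² = 28/45 kN·m
Superposition: M = Σ M_i = -476/1125 kN·m ≈ -0.423111 kN·m

M(4/5) = -476/1125 kN·m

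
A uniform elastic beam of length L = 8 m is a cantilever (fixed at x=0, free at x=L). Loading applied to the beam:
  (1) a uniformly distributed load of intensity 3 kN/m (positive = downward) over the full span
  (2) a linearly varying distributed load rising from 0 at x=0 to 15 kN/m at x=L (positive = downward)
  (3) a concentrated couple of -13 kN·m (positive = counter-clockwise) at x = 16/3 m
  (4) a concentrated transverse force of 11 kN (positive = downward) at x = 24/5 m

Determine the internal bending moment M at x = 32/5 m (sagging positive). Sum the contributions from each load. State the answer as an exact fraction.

Load 1 — uniform load w=3 kN/m over full span:
  M_1 = -w(L-x)²/2 = -3·(8-(32/5))²/2 = -96/25 kN·m
Load 2 — triangular load w₀=15 kN/m (0→w₀ over full span):
  M_2 = w₀Lx/2 - w₀L²/3 - w₀x³/(6L) = 15·8·(32/5)/2 - 15·8²/3 - 15·(32/5)³/(6·8) = -448/25 kN·m
Load 3 — applied couple M₀=-13 kN·m at a=16/3 m (b=L-a=8/3):
  M_3 = 0  [x>a] = 0 kN·m
Load 4 — point force P=11 kN at a=24/5 m (b=L-a=16/5):
  M_4 = 0  [x>a] = 0 kN·m
Superposition: M = Σ M_i = -544/25 kN·m ≈ -21.760000 kN·m

M(32/5) = -544/25 kN·m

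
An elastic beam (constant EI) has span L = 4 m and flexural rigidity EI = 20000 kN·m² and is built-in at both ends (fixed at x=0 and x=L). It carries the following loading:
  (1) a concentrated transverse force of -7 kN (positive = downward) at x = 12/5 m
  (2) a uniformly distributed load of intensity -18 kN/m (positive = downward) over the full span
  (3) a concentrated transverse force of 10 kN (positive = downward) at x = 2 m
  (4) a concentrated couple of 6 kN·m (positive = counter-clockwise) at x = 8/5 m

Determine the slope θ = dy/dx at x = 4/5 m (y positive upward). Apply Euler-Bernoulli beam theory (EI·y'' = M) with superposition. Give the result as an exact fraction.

Load 1 — point force P=-7 kN at a=12/5 m (b=L-a=8/5):
  θ_1 = -Pb²x(2aL-(3a+b)x)/(2L³EI)  [x≤a] = -(-7)·(8/5)²·(4/5)·(2·(12/5)·4-(3·(12/5)+(8/5))·(4/5))/(2·4³·20000) = 133/1953125 rad
Load 2 — uniform load w=-18 kN/m over full span:
  θ_2 = -wx(L-x)(L-2x)/(12EI) = -(-18)·(4/5)·(4-(4/5))·(4-2·(4/5))/(12·20000) = 36/78125 rad
Load 3 — point force P=10 kN at a=2 m (b=L-a=2):
  θ_3 = -Pb²x(2aL-(3a+b)x)/(2L³EI)  [x≤a] = -10·2²·(4/5)·(2·2·4-(3·2+2)·(4/5))/(2·4³·20000) = -3/25000 rad
Load 4 — applied couple M₀=6 kN·m at a=8/5 m (b=L-a=12/5):
  θ_4 = (R_Ax²/2 - M_Ax)/EI  [x≤a] with R_A=54/25, M_A=18/25 = ((54/25)·(4/5)²/2 - (18/25)·(4/5))/20000 = 9/1562500 rad
Superposition: θ = Σ θ_i = 6479/15625000 rad ≈ 0.000415 rad

θ(4/5) = 6479/15625000 rad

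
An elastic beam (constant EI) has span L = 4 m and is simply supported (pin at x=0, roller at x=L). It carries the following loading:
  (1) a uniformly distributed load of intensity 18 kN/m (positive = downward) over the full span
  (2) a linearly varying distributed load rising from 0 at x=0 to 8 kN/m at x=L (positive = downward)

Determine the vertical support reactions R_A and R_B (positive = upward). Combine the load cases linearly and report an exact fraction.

Load 1 — uniform load w=18 kN/m over full span:
  R_A = wL/2 = 18·4/2 = 36 kN
  R_B = wL/2 = 18·4/2 = 36 kN
Load 2 — triangular load w₀=8 kN/m (0→w₀ over full span):
  R_A = w₀L/6 = 8·4/6 = 16/3 kN
  R_B = w₀L/3 = 8·4/3 = 32/3 kN
Superposition: R_A = 124/3 kN, R_B = 140/3 kN

R_A = 124/3 kN, R_B = 140/3 kN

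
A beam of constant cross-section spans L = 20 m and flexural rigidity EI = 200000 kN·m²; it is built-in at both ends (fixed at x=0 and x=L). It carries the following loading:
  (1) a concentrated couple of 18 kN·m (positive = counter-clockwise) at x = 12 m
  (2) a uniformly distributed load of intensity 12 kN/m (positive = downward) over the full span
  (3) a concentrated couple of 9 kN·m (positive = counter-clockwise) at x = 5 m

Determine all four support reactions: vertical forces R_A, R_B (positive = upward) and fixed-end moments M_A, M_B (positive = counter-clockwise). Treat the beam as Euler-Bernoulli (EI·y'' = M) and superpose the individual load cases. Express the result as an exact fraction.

Load 1 — applied couple M₀=18 kN·m at a=12 m (b=L-a=8):
  R_A = 6M₀ab/L³ = 6·18·12·8/20³ = 162/125 kN
  M_A = M₀b(2a-b)/L² = 18·8·(2·12-8)/20² = 144/25 kN·m
  R_B = -6M₀ab/L³ = -6·18·12·8/20³ = -162/125 kN
  M_B = M₀a(2b-a)/L² = 18·12·(2·8-12)/20² = 54/25 kN·m
Load 2 — uniform load w=12 kN/m over full span:
  R_A = wL/2 = 12·20/2 = 120 kN
  M_A = wL²/12 = 12·20²/12 = 400 kN·m
  R_B = wL/2 = 12·20/2 = 120 kN
  M_B = -wL²/12 = -12·20²/12 = -400 kN·m
Load 3 — applied couple M₀=9 kN·m at a=5 m (b=L-a=15):
  R_A = 6M₀ab/L³ = 6·9·5·15/20³ = 81/160 kN
  M_A = M₀b(2a-b)/L² = 9·15·(2·5-15)/20² = -27/16 kN·m
  R_B = -6M₀ab/L³ = -6·9·5·15/20³ = -81/160 kN
  M_B = M₀a(2b-a)/L² = 9·5·(2·15-5)/20² = 45/16 kN·m
Superposition: R_A = 487209/4000 kN, M_A = 161629/400 kN·m, R_B = 472791/4000 kN, M_B = -158011/400 kN·m

R_A = 487209/4000 kN, M_A = 161629/400 kN·m, R_B = 472791/4000 kN, M_B = -158011/400 kN·m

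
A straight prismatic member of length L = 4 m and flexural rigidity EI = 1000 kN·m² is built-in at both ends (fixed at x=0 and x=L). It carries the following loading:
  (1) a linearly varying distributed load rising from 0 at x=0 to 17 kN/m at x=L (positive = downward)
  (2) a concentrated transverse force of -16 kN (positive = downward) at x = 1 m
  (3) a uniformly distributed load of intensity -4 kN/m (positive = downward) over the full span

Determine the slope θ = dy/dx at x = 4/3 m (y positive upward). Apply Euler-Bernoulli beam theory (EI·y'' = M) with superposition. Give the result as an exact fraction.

Load 1 — triangular load w₀=17 kN/m (0→w₀ over full span):
  θ_1 = -w₀(2x(L-x)(L-2x)(x+2L)+x²(L-x)²)/(120LEI) = -17·(2·(4/3)·(4-(4/3))·(4-2·(4/3))·((4/3)+2·4)+(4/3)²·(4-(4/3))²)/(120·4·1000) = -544/151875 rad
Load 2 — point force P=-16 kN at a=1 m (b=L-a=3):
  θ_2 = Pa²(L-x)(2bL-(3b+a)(L-x))/(2L³EI)  [x>a] = (-16)·1²·(4-(4/3))·(2·3·4-(3·3+1)·(4-(4/3)))/(2·4³·1000) = 1/1125 rad
Load 3 — uniform load w=-4 kN/m over full span:
  θ_3 = -wx(L-x)(L-2x)/(12EI) = -(-4)·(4/3)·(4-(4/3))·(4-2·(4/3))/(12·1000) = 16/10125 rad
Superposition: θ = Σ θ_i = -169/151875 rad ≈ -0.001113 rad

θ(4/3) = -169/151875 rad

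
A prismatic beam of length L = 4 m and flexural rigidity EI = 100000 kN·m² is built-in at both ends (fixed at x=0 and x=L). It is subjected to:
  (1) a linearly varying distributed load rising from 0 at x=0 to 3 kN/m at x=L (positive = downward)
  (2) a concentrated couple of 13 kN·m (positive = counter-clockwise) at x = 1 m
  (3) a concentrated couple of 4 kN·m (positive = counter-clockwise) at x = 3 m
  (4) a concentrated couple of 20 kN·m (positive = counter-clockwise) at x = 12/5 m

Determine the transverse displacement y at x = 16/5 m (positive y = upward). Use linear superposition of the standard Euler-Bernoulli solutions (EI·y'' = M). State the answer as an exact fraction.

y(16/5) = 10839/3125000000 m

Load 1 — triangular load w₀=3 kN/m (0→w₀ over full span):
  y_1 = -w₀x²(L-x)²(x+2L)/(120LEI) = -3·(16/5)²·(4-(16/5))²·((16/5)+2·4)/(120·4·100000) = -224/48828125 m
Load 2 — applied couple M₀=13 kN·m at a=1 m (b=L-a=3):
  y_2 = (R_Ax³/6 - M_Ax²/2 - M₀(x-a)²/2)/EI  [x>a] with R_A=117/32, M_A=-39/16 = ((117/32)·(16/5)³/6 - (-39/16)·(16/5)²/2 - 13·((16/5)-1)²/2)/100000 = 247/25000000 m
Load 3 — applied couple M₀=4 kN·m at a=3 m (b=L-a=1):
  y_3 = (R_Ax³/6 - M_Ax²/2 - M₀(x-a)²/2)/EI  [x>a] with R_A=9/8, M_A=5/4 = ((9/8)·(16/5)³/6 - (5/4)·(16/5)²/2 - 4·((16/5)-3)²/2)/100000 = -21/6250000 m
Load 4 — applied couple M₀=20 kN·m at a=12/5 m (b=L-a=8/5):
  y_4 = (R_Ax³/6 - M_Ax²/2 - M₀(x-a)²/2)/EI  [x>a] with R_A=36/5, M_A=32/5 = ((36/5)·(16/5)³/6 - (32/5)·(16/5)²/2 - 20·((16/5)-(12/5))²/2)/100000 = 3/1953125 m
Superposition: y = Σ y_i = 10839/3125000000 m ≈ 0.000003 m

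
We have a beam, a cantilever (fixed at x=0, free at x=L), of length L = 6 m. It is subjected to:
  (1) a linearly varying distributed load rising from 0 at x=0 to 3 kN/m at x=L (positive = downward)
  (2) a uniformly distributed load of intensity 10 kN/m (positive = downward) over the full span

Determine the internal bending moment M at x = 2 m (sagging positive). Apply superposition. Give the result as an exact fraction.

Load 1 — triangular load w₀=3 kN/m (0→w₀ over full span):
  M_1 = w₀Lx/2 - w₀L²/3 - w₀x³/(6L) = 3·6·2/2 - 3·6²/3 - 3·2³/(6·6) = -56/3 kN·m
Load 2 — uniform load w=10 kN/m over full span:
  M_2 = -w(L-x)²/2 = -10·(6-2)²/2 = -80 kN·m
Superposition: M = Σ M_i = -296/3 kN·m ≈ -98.666667 kN·m

M(2) = -296/3 kN·m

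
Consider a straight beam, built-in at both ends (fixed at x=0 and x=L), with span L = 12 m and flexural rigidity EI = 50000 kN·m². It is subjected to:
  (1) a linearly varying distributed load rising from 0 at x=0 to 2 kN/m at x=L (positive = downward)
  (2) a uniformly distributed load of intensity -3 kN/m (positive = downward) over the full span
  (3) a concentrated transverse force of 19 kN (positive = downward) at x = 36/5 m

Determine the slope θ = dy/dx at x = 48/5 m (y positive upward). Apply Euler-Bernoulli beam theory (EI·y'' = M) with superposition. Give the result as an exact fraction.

θ(48/5) = 6489/19531250 rad

Load 1 — triangular load w₀=2 kN/m (0→w₀ over full span):
  θ_1 = -w₀(2x(L-x)(L-2x)(x+2L)+x²(L-x)²)/(120LEI) = -2·(2·(48/5)·(12-(48/5))·(12-2·(48/5))·((48/5)+2·12)+(48/5)²·(12-(48/5))²)/(120·12·50000) = 576/1953125 rad
Load 2 — uniform load w=-3 kN/m over full span:
  θ_2 = -wx(L-x)(L-2x)/(12EI) = -(-3)·(48/5)·(12-(48/5))·(12-2·(48/5))/(12·50000) = -324/390625 rad
Load 3 — point force P=19 kN at a=36/5 m (b=L-a=24/5):
  θ_3 = Pa²(L-x)(2bL-(3b+a)(L-x))/(2L³EI)  [x>a] = 19·(36/5)²·(12-(48/5))·(2·(24/5)·12-(3·(24/5)+(36/5))·(12-(48/5)))/(2·12³·50000) = 16929/19531250 rad
Superposition: θ = Σ θ_i = 6489/19531250 rad ≈ 0.000332 rad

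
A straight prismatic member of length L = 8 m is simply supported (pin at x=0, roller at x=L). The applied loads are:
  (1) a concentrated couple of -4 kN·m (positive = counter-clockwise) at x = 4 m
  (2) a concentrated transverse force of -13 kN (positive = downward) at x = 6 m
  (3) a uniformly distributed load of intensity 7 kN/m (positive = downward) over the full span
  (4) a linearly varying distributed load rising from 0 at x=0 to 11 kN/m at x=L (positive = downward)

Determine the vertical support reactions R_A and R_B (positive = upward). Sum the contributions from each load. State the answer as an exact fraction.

Load 1 — applied couple M₀=-4 kN·m at a=4 m (b=L-a=4):
  R_A = M₀/L = (-4)/8 = -1/2 kN
  R_B = -M₀/L = -(-4)/8 = 1/2 kN
Load 2 — point force P=-13 kN at a=6 m (b=L-a=2):
  R_A = Pb/L = (-13)·2/8 = -13/4 kN
  R_B = Pa/L = (-13)·6/8 = -39/4 kN
Load 3 — uniform load w=7 kN/m over full span:
  R_A = wL/2 = 7·8/2 = 28 kN
  R_B = wL/2 = 7·8/2 = 28 kN
Load 4 — triangular load w₀=11 kN/m (0→w₀ over full span):
  R_A = w₀L/6 = 11·8/6 = 44/3 kN
  R_B = w₀L/3 = 11·8/3 = 88/3 kN
Superposition: R_A = 467/12 kN, R_B = 577/12 kN

R_A = 467/12 kN, R_B = 577/12 kN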